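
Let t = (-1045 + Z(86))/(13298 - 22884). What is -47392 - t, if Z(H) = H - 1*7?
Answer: -227150339/4793 ≈ -47392.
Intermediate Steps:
Z(H) = -7 + H (Z(H) = H - 7 = -7 + H)
t = 483/4793 (t = (-1045 + (-7 + 86))/(13298 - 22884) = (-1045 + 79)/(-9586) = -966*(-1/9586) = 483/4793 ≈ 0.10077)
-47392 - t = -47392 - 1*483/4793 = -47392 - 483/4793 = -227150339/4793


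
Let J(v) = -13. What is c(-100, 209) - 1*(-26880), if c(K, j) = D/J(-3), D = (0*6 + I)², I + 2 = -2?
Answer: 349424/13 ≈ 26879.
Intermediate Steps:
I = -4 (I = -2 - 2 = -4)
D = 16 (D = (0*6 - 4)² = (0 - 4)² = (-4)² = 16)
c(K, j) = -16/13 (c(K, j) = 16/(-13) = 16*(-1/13) = -16/13)
c(-100, 209) - 1*(-26880) = -16/13 - 1*(-26880) = -16/13 + 26880 = 349424/13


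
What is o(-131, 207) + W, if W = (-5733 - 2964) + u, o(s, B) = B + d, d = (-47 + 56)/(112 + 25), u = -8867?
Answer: -2377900/137 ≈ -17357.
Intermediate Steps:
d = 9/137 ≈ 0.065693
o(s, B) = 9/137 + B (o(s, B) = B + 9/137 = 9/137 + B)
W = -17564 (W = (-5733 - 2964) - 8867 = -8697 - 8867 = -17564)
o(-131, 207) + W = (9/137 + 207) - 17564 = 28368/137 - 17564 = -2377900/137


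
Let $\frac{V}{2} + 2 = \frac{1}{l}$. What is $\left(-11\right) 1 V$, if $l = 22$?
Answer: $43$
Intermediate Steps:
$V = - \frac{43}{11}$ ($V = -4 + \frac{2}{22} = -4 + 2 \cdot \frac{1}{22} = -4 + \frac{1}{11} = - \frac{43}{11} \approx -3.9091$)
$\left(-11\right) 1 V = \left(-11\right) 1 \left(- \frac{43}{11}\right) = \left(-11\right) \left(- \frac{43}{11}\right) = 43$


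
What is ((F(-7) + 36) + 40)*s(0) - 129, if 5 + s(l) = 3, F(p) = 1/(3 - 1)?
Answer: -282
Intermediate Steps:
F(p) = 1/2
s(l) = -2 (s(l) = -5 + 3 = -2)
((F(-7) + 36) + 40)*s(0) - 129 = ((1/2 + 36) + 40)*(-2) - 129 = (73/2 + 40)*(-2) - 129 = (153/2)*(-2) - 129 = -153 - 129 = -282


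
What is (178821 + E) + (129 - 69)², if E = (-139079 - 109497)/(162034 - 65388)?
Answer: 8815005695/48323 ≈ 1.8242e+5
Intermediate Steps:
E = -124288/48323 (E = -248576/96646 = -248576*1/96646 = -124288/48323 ≈ -2.5720)
(178821 + E) + (129 - 69)² = (178821 - 124288/48323) + (129 - 69)² = 8641042895/48323 + 60² = 8641042895/48323 + 3600 = 8815005695/48323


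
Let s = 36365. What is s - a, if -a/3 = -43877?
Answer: -95266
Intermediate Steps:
a = 131631 (a = -3*(-43877) = 131631)
s - a = 36365 - 1*131631 = 36365 - 131631 = -95266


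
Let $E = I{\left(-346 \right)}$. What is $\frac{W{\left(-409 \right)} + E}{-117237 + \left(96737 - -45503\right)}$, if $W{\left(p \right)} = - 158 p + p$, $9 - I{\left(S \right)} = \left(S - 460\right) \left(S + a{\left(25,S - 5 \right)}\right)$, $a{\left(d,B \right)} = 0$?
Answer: $- \frac{19514}{2273} \approx -8.5851$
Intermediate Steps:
$I{\left(S \right)} = 9 - S \left(-460 + S\right)$ ($I{\left(S \right)} = 9 - \left(S - 460\right) \left(S + 0\right) = 9 - \left(-460 + S\right) S = 9 - S \left(-460 + S\right)$)
$E = -278867$ ($E = 9 - \left(-346\right)^{2} + 460 \left(-346\right) = 9 - 119716 - 159160 = -278867$)
$W{\left(p \right)} = - 157 p$
$\frac{W{\left(-409 \right)} + E}{-117237 + \left(96737 - -45503\right)} = \frac{\left(-157\right) \left(-409\right) - 278867}{-117237 + \left(96737 - -45503\right)} = \frac{64213 - 278867}{-117237 + \left(96737 + 45503\right)} = - \frac{214654}{-117237 + 142240} = - \frac{214654}{25003} = \left(-214654\right) \frac{1}{25003} = - \frac{19514}{2273}$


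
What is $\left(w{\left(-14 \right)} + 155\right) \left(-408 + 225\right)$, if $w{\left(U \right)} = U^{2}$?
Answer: $-64233$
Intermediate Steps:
$\left(w{\left(-14 \right)} + 155\right) \left(-408 + 225\right) = \left(\left(-14\right)^{2} + 155\right) \left(-408 + 225\right) = \left(196 + 155\right) \left(-183\right) = 351 \left(-183\right) = -64233$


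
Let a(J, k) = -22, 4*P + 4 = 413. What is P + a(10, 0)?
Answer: 321/4 ≈ 80.250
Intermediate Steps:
P = 409/4 (P = -1 + (¼)*413 = -1 + 413/4 = 409/4 ≈ 102.25)
P + a(10, 0) = 409/4 - 22 = 321/4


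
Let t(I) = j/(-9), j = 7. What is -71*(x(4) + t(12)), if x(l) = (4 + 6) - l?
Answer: -3337/9 ≈ -370.78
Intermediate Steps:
t(I) = -7/9 (t(I) = 7/(-9) = 7*(-⅑) = -7/9)
x(l) = 10 - l
-71*(x(4) + t(12)) = -71*((10 - 1*4) - 7/9) = -71*((10 - 4) - 7/9) = -71*(6 - 7/9) = -71*47/9 = -3337/9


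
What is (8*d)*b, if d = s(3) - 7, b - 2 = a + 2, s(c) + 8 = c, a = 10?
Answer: -1344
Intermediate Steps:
s(c) = -8 + c
b = 14 (b = 2 + (10 + 2) = 2 + 12 = 14)
d = -12 (d = (-8 + 3) - 7 = -5 - 7 = -12)
(8*d)*b = (8*(-12))*14 = -96*14 = -1344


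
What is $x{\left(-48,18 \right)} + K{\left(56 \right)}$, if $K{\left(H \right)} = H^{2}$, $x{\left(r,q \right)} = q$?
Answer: $3154$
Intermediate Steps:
$x{\left(-48,18 \right)} + K{\left(56 \right)} = 18 + 56^{2} = 18 + 3136 = 3154$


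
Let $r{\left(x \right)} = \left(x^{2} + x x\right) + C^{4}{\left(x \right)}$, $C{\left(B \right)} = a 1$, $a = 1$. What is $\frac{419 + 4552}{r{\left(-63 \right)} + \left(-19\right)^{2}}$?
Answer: $\frac{4971}{8300} \approx 0.59892$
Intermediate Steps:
$C{\left(B \right)} = 1$ ($C{\left(B \right)} = 1 \cdot 1 = 1$)
$r{\left(x \right)} = 1 + 2 x^{2}$ ($r{\left(x \right)} = \left(x^{2} + x x\right) + 1^{4} = \left(x^{2} + x^{2}\right) + 1 = 2 x^{2} + 1 = 1 + 2 x^{2}$)
$\frac{419 + 4552}{r{\left(-63 \right)} + \left(-19\right)^{2}} = \frac{419 + 4552}{\left(1 + 2 \left(-63\right)^{2}\right) + \left(-19\right)^{2}} = \frac{4971}{\left(1 + 2 \cdot 3969\right) + 361} = \frac{4971}{\left(1 + 7938\right) + 361} = \frac{4971}{7939 + 361} = \frac{4971}{8300}$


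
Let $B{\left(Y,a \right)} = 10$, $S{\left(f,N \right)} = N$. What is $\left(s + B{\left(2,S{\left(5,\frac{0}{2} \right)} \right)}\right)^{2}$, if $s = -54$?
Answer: $1936$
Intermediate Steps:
$\left(s + B{\left(2,S{\left(5,\frac{0}{2} \right)} \right)}\right)^{2} = \left(-54 + 10\right)^{2} = \left(-44\right)^{2} = 1936$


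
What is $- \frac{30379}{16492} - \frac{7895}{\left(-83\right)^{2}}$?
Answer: $- \frac{339485271}{113613388} \approx -2.9881$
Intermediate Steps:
$- \frac{30379}{16492} - \frac{7895}{\left(-83\right)^{2}} = \left(-30379\right) \frac{1}{16492} - \frac{7895}{6889} = - \frac{30379}{16492} - \frac{7895}{6889} = - \frac{339485271}{113613388}$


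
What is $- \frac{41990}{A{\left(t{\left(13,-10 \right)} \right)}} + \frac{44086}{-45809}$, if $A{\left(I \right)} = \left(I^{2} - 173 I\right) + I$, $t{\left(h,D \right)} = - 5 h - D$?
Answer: $- \frac{494786724}{114385073} \approx -4.3256$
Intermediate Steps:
$t{\left(h,D \right)} = - D - 5 h$
$A{\left(I \right)} = I^{2} - 172 I$
$- \frac{41990}{A{\left(t{\left(13,-10 \right)} \right)}} + \frac{44086}{-45809} = - \frac{41990}{\left(\left(-1\right) \left(-10\right) - 65\right) \left(-172 - 55\right)} + \frac{44086}{-45809} = - \frac{41990}{\left(10 - 65\right) \left(-172 + \left(10 - 65\right)\right)} + 44086 \left(- \frac{1}{45809}\right) = - \frac{41990}{\left(-55\right) \left(-172 - 55\right)} - \frac{44086}{45809} = - \frac{41990}{\left(-55\right) \left(-227\right)} - \frac{44086}{45809} = - \frac{41990}{12485} - \frac{44086}{45809} = \left(-41990\right) \frac{1}{12485} - \frac{44086}{45809} = - \frac{8398}{2497} - \frac{44086}{45809} = - \frac{494786724}{114385073}$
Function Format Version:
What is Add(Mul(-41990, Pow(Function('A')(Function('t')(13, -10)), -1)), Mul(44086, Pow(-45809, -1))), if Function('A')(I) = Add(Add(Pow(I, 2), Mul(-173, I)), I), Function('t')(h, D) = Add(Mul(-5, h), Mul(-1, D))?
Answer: Rational(-494786724, 114385073) ≈ -4.3256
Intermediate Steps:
Function('t')(h, D) = Add(Mul(-1, D), Mul(-5, h))
Function('A')(I) = Add(Pow(I, 2), Mul(-172, I))
Add(Mul(-41990, Pow(Function('A')(Function('t')(13, -10)), -1)), Mul(44086, Pow(-45809, -1))) = Add(Mul(-41990, Pow(Mul(Add(Mul(-1, -10), Mul(-5, 13)), Add(-172, Add(Mul(-1, -10), Mul(-5, 13)))), -1)), Mul(44086, Pow(-45809, -1))) = Add(Mul(-41990, Pow(Mul(Add(10, -65), Add(-172, Add(10, -65))), -1)), Mul(44086, Rational(-1, 45809))) = Add(Mul(-41990, Pow(Mul(-55, Add(-172, -55)), -1)), Rational(-44086, 45809)) = Add(Mul(-41990, Pow(Mul(-55, -227), -1)), Rational(-44086, 45809)) = Add(Mul(-41990, Pow(12485, -1)), Rational(-44086, 45809)) = Add(Mul(-41990, Rational(1, 12485)), Rational(-44086, 45809)) = Add(Rational(-8398, 2497), Rational(-44086, 45809)) = Rational(-494786724, 114385073)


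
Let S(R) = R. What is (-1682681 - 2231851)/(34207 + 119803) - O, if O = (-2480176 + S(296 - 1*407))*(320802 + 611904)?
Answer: 178141716520769844/77005 ≈ 2.3134e+12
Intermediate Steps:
O = -2313378566622 (O = (-2480176 + (296 - 1*407))*(320802 + 611904) = (-2480176 + (296 - 407))*932706 = (-2480176 - 111)*932706 = -2480287*932706 = -2313378566622)
(-1682681 - 2231851)/(34207 + 119803) - O = (-1682681 - 2231851)/(34207 + 119803) - 1*(-2313378566622) = -3914532/154010 + 2313378566622 = -3914532*1/154010 + 2313378566622 = -1957266/77005 + 2313378566622 = 178141716520769844/77005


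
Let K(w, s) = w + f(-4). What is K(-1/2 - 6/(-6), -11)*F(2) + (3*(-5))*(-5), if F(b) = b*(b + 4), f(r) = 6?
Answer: 153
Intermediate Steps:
F(b) = b*(4 + b)
K(w, s) = 6 + w (K(w, s) = w + 6 = 6 + w)
K(-1/2 - 6/(-6), -11)*F(2) + (3*(-5))*(-5) = (6 + (-1/2 - 6/(-6)))*(2*(4 + 2)) + (3*(-5))*(-5) = (6 + (-1*½ - 6*(-⅙)))*(2*6) - 15*(-5) = (6 + (-½ + 1))*12 + 75 = (6 + ½)*12 + 75 = (13/2)*12 + 75 = 78 + 75 = 153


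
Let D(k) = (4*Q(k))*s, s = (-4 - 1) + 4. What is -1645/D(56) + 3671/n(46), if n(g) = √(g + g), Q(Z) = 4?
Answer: 1645/16 + 3671*√23/46 ≈ 485.54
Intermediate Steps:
s = -1 (s = -5 + 4 = -1)
n(g) = √2*√g (n(g) = √(2*g) = √2*√g)
D(k) = -16 (D(k) = (4*4)*(-1) = 16*(-1) = -16)
-1645/D(56) + 3671/n(46) = -1645/(-16) + 3671/((√2*√46)) = -1645*(-1/16) + 3671/((2*√23)) = 1645/16 + 3671*(√23/46) = 1645/16 + 3671*√23/46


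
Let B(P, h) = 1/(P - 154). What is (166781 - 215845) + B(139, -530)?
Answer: -735961/15 ≈ -49064.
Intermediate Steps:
B(P, h) = 1/(-154 + P)
(166781 - 215845) + B(139, -530) = (166781 - 215845) + 1/(-154 + 139) = -49064 + 1/(-15) = -49064 - 1/15 = -735961/15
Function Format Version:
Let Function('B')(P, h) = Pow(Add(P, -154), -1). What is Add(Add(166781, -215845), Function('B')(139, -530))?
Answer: Rational(-735961, 15) ≈ -49064.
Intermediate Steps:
Function('B')(P, h) = Pow(Add(-154, P), -1)
Add(Add(166781, -215845), Function('B')(139, -530)) = Add(Add(166781, -215845), Pow(Add(-154, 139), -1)) = Add(-49064, Pow(-15, -1)) = Add(-49064, Rational(-1, 15)) = Rational(-735961, 15)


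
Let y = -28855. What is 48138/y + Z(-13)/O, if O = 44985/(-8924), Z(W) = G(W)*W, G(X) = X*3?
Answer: -8847934138/86536145 ≈ -102.25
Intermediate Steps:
G(X) = 3*X
Z(W) = 3*W**2 (Z(W) = (3*W)*W = 3*W**2)
O = -44985/8924 (O = 44985*(-1/8924) = -44985/8924 ≈ -5.0409)
48138/y + Z(-13)/O = 48138/(-28855) + (3*(-13)**2)/(-44985/8924) = 48138*(-1/28855) + (3*169)*(-8924/44985) = -48138/28855 + 507*(-8924/44985) = -48138/28855 - 1508156/14995 = -8847934138/86536145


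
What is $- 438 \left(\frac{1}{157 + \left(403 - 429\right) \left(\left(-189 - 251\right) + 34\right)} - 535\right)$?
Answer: $\frac{836792284}{3571} \approx 2.3433 \cdot 10^{5}$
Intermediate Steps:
$- 438 \left(\frac{1}{157 + \left(403 - 429\right) \left(\left(-189 - 251\right) + 34\right)} - 535\right) = - 438 \left(\frac{1}{157 - 26 \left(-440 + 34\right)} - 535\right) = - 438 \left(\frac{1}{157 - -10556} - 535\right) = - 438 \left(\frac{1}{157 + 10556} - 535\right) = - 438 \left(\frac{1}{10713} - 535\right) = \left(-438\right) \left(- \frac{5731454}{10713}\right) = \frac{836792284}{3571}$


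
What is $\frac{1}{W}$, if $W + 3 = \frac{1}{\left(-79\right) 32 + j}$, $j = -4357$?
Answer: $- \frac{6885}{20656} \approx -0.33332$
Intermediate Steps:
$W = - \frac{20656}{6885}$ ($W = -3 + \frac{1}{\left(-79\right) 32 - 4357} = -3 + \frac{1}{-2528 - 4357} = -3 + \frac{1}{-6885} = -3 - \frac{1}{6885} = - \frac{20656}{6885} \approx -3.0001$)
$\frac{1}{W} = \frac{1}{- \frac{20656}{6885}} = - \frac{6885}{20656}$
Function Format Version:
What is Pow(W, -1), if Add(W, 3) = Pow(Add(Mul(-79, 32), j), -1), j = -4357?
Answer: Rational(-6885, 20656) ≈ -0.33332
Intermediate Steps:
W = Rational(-20656, 6885) (W = Add(-3, Pow(Add(Mul(-79, 32), -4357), -1)) = Add(-3, Pow(Add(-2528, -4357), -1)) = Add(-3, Pow(-6885, -1)) = Add(-3, Rational(-1, 6885)) = Rational(-20656, 6885) ≈ -3.0001)
Pow(W, -1) = Pow(Rational(-20656, 6885), -1) = Rational(-6885, 20656)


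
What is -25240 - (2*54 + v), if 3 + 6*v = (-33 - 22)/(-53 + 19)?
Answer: -5170945/204 ≈ -25348.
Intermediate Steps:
v = -47/204 (v = -1/2 + ((-33 - 22)/(-53 + 19))/6 = -1/2 + (-55/(-34))/6 = -1/2 + (-55*(-1/34))/6 = -1/2 + (1/6)*(55/34) = -1/2 + 55/204 = -47/204 ≈ -0.23039)
-25240 - (2*54 + v) = -25240 - (2*54 - 47/204) = -25240 - (108 - 47/204) = -25240 - 1*21985/204 = -25240 - 21985/204 = -5170945/204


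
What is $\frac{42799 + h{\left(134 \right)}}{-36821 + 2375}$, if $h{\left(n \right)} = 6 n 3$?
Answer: $- \frac{45211}{34446} \approx -1.3125$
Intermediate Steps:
$h{\left(n \right)} = 18 n$
$\frac{42799 + h{\left(134 \right)}}{-36821 + 2375} = \frac{42799 + 18 \cdot 134}{-36821 + 2375} = \frac{42799 + 2412}{-34446} = 45211 \left(- \frac{1}{34446}\right) = - \frac{45211}{34446}$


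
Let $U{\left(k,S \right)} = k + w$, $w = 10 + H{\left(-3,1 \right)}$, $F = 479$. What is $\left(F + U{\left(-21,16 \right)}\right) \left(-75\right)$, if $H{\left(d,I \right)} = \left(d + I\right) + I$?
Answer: $-35025$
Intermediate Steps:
$H{\left(d,I \right)} = d + 2 I$ ($H{\left(d,I \right)} = \left(I + d\right) + I = d + 2 I$)
$w = 9$ ($w = 10 + \left(-3 + 2 \cdot 1\right) = 10 + \left(-3 + 2\right) = 10 - 1 = 9$)
$U{\left(k,S \right)} = 9 + k$ ($U{\left(k,S \right)} = k + 9 = 9 + k$)
$\left(F + U{\left(-21,16 \right)}\right) \left(-75\right) = \left(479 + \left(9 - 21\right)\right) \left(-75\right) = \left(479 - 12\right) \left(-75\right) = 467 \left(-75\right) = -35025$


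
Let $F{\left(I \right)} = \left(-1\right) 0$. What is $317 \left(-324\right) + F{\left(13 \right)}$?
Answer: $-102708$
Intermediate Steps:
$F{\left(I \right)} = 0$
$317 \left(-324\right) + F{\left(13 \right)} = 317 \left(-324\right) + 0 = -102708 + 0 = -102708$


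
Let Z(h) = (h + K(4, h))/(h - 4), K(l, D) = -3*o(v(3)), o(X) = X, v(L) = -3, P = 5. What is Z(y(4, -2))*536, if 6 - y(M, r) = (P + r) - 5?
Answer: 2278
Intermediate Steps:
y(M, r) = 6 - r (y(M, r) = 6 - ((5 + r) - 5) = 6 - r)
K(l, D) = 9 (K(l, D) = -3*(-3) = 9)
Z(h) = (9 + h)/(-4 + h) (Z(h) = (h + 9)/(h - 4) = (9 + h)/(-4 + h))
Z(y(4, -2))*536 = ((9 + (6 - 1*(-2)))/(-4 + (6 - 1*(-2))))*536 = ((9 + (6 + 2))/(-4 + (6 + 2)))*536 = ((9 + 8)/(-4 + 8))*536 = (17/4)*536 = 2278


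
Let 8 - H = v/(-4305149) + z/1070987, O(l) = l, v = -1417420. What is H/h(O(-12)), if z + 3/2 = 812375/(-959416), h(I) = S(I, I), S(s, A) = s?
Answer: -33932664046070377375/53083627014612422496 ≈ -0.63923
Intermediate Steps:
h(I) = I
z = -2251499/959416 (z = -3/2 + 812375/(-959416) = -3/2 + 812375*(-1/959416) = -3/2 - 812375/959416 = -2251499/959416 ≈ -2.3467)
H = 33932664046070377375/4423635584551035208 (H = 8 - (-1417420/(-4305149) - 2251499/959416/1070987) = 8 - (-1417420*(-1/4305149) - 2251499/959416*1/1070987) = 8 - (1417420/4305149 - 2251499/1027522063592) = 8 - 1*1456420630337904289/4423635584551035208 = 8 - 1456420630337904289/4423635584551035208 = 33932664046070377375/4423635584551035208 ≈ 7.6708)
H/h(O(-12)) = (33932664046070377375/4423635584551035208)/(-12) = (33932664046070377375/4423635584551035208)*(-1/12) = -33932664046070377375/53083627014612422496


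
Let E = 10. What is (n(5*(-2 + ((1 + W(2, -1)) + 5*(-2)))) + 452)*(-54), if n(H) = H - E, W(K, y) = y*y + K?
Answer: -21708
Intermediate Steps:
W(K, y) = K + y² (W(K, y) = y² + K = K + y²)
n(H) = -10 + H (n(H) = H - 1*10 = H - 10 = -10 + H)
(n(5*(-2 + ((1 + W(2, -1)) + 5*(-2)))) + 452)*(-54) = ((-10 + 5*(-2 + ((1 + (2 + (-1)²)) + 5*(-2)))) + 452)*(-54) = ((-10 + 5*(-2 + ((1 + (2 + 1)) - 10))) + 452)*(-54) = ((-10 + 5*(-2 + ((1 + 3) - 10))) + 452)*(-54) = ((-10 + 5*(-2 + (4 - 10))) + 452)*(-54) = ((-10 + 5*(-2 - 6)) + 452)*(-54) = ((-10 + 5*(-8)) + 452)*(-54) = ((-10 - 40) + 452)*(-54) = (-50 + 452)*(-54) = 402*(-54) = -21708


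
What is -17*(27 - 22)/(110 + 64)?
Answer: -85/174 ≈ -0.48851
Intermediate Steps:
-17*(27 - 22)/(110 + 64) = -85/174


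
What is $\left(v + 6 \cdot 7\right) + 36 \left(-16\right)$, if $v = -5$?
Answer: $-539$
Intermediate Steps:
$\left(v + 6 \cdot 7\right) + 36 \left(-16\right) = \left(-5 + 6 \cdot 7\right) + 36 \left(-16\right) = \left(-5 + 42\right) - 576 = 37 - 576 = -539$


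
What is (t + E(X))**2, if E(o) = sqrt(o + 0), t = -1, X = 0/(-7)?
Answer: 1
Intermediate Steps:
X = 0 (X = 0*(-1/7) = 0)
E(o) = sqrt(o)
(t + E(X))**2 = (-1 + sqrt(0))**2 = (-1 + 0)**2 = (-1)**2 = 1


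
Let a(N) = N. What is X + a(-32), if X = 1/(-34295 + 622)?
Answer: -1077537/33673 ≈ -32.000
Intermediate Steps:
X = -1/33673 (X = 1/(-33673) = -1/33673 ≈ -2.9697e-5)
X + a(-32) = -1/33673 - 32 = -1077537/33673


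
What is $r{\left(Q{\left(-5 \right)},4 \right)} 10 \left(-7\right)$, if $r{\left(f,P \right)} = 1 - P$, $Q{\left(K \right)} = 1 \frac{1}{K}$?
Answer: $210$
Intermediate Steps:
$Q{\left(K \right)} = \frac{1}{K}$
$r{\left(Q{\left(-5 \right)},4 \right)} 10 \left(-7\right) = \left(1 - 4\right) 10 \left(-7\right) = \left(-3\right) 10 \left(-7\right) = \left(-30\right) \left(-7\right) = 210$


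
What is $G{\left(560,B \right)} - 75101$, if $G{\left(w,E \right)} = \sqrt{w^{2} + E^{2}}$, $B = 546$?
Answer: $-75101 + 14 \sqrt{3121} \approx -74319.0$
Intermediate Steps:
$G{\left(w,E \right)} = \sqrt{E^{2} + w^{2}}$
$G{\left(560,B \right)} - 75101 = \sqrt{546^{2} + 560^{2}} - 75101 = \sqrt{298116 + 313600} - 75101 = \sqrt{611716} - 75101 = 14 \sqrt{3121} - 75101 = -75101 + 14 \sqrt{3121}$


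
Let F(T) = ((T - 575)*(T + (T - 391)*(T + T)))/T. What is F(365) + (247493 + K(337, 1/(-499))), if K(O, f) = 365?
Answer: 258568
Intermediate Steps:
F(T) = (-575 + T)*(T + 2*T*(-391 + T))/T (F(T) = ((-575 + T)*(T + (-391 + T)*(2*T)))/T = ((-575 + T)*(T + 2*T*(-391 + T)))/T = (-575 + T)*(T + 2*T*(-391 + T))/T)
F(365) + (247493 + K(337, 1/(-499))) = (449075 - 1931*365 + 2*365**2) + (247493 + 365) = (449075 - 704815 + 2*133225) + 247858 = (449075 - 704815 + 266450) + 247858 = 10710 + 247858 = 258568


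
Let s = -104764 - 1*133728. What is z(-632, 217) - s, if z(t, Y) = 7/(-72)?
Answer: 17171417/72 ≈ 2.3849e+5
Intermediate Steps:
z(t, Y) = -7/72 (z(t, Y) = 7*(-1/72) = -7/72)
s = -238492 (s = -104764 - 133728 = -238492)
z(-632, 217) - s = -7/72 - 1*(-238492) = -7/72 + 238492 = 17171417/72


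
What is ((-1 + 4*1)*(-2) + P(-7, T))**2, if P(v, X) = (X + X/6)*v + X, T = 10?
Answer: 54289/9 ≈ 6032.1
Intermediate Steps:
P(v, X) = X + 7*X*v/6 (P(v, X) = (X + X*(1/6))*v + X = (X + X/6)*v + X = (7*X/6)*v + X = 7*X*v/6 + X = X + 7*X*v/6)
((-1 + 4*1)*(-2) + P(-7, T))**2 = ((-1 + 4*1)*(-2) + (1/6)*10*(6 + 7*(-7)))**2 = ((-1 + 4)*(-2) + (1/6)*10*(6 - 49))**2 = (3*(-2) + (1/6)*10*(-43))**2 = (-6 - 215/3)**2 = (-233/3)**2 = 54289/9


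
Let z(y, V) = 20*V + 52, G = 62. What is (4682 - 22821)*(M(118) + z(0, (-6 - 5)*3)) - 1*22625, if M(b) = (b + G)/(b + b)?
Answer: 648531078/59 ≈ 1.0992e+7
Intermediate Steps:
M(b) = (62 + b)/(2*b) (M(b) = (b + 62)/(b + b) = (62 + b)/((2*b)) = (62 + b)*(1/(2*b)) = (62 + b)/(2*b))
z(y, V) = 52 + 20*V
(4682 - 22821)*(M(118) + z(0, (-6 - 5)*3)) - 1*22625 = (4682 - 22821)*((½)*(62 + 118)/118 + (52 + 20*((-6 - 5)*3))) - 1*22625 = -18139*((½)*(1/118)*180 + (52 + 20*(-11*3))) - 22625 = -18139*(45/59 + (52 + 20*(-33))) - 22625 = -18139*(45/59 + (52 - 660)) - 22625 = -18139*(45/59 - 608) - 22625 = -18139*(-35827/59) - 22625 = 649865953/59 - 22625 = 648531078/59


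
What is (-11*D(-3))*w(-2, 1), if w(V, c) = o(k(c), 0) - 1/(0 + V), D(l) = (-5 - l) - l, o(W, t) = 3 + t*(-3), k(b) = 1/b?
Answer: -77/2 ≈ -38.500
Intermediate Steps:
o(W, t) = 3 - 3*t
D(l) = -5 - 2*l
w(V, c) = 3 - 1/V (w(V, c) = (3 - 3*0) - 1/(0 + V) = (3 + 0) - 1/V = 3 - 1/V)
(-11*D(-3))*w(-2, 1) = (-11*(-5 - 2*(-3)))*(3 - 1/(-2)) = (-11*(-5 + 6))*(3 - 1*(-1/2)) = (-11*1)*(3 + 1/2) = -11*7/2 = -77/2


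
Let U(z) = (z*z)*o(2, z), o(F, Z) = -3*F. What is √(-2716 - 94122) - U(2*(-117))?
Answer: 328536 + I*√96838 ≈ 3.2854e+5 + 311.19*I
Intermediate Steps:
U(z) = -6*z² (U(z) = (z*z)*(-3*2) = z²*(-6) = -6*z²)
√(-2716 - 94122) - U(2*(-117)) = √(-2716 - 94122) - (-6)*(2*(-117))² = √(-96838) - (-6)*(-234)² = I*√96838 - (-6)*54756 = I*√96838 - 1*(-328536) = I*√96838 + 328536 = 328536 + I*√96838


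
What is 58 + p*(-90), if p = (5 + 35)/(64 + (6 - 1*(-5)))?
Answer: 10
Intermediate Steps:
p = 8/15 (p = 40/(64 + (6 + 5)) = 40/(64 + 11) = 40/75 = 40*(1/75) = 8/15 ≈ 0.53333)
58 + p*(-90) = 58 + (8/15)*(-90) = 58 - 48 = 10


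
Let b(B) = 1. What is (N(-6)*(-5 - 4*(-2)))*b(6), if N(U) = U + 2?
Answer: -12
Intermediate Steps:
N(U) = 2 + U
(N(-6)*(-5 - 4*(-2)))*b(6) = ((2 - 6)*(-5 - 4*(-2)))*1 = -4*(-5 + 8)*1 = -4*3*1 = -12*1 = -12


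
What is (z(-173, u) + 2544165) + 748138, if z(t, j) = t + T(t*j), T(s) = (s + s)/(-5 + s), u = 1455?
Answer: 82869546703/25172 ≈ 3.2921e+6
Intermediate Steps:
T(s) = 2*s/(-5 + s) (T(s) = (2*s)/(-5 + s) = 2*s/(-5 + s))
z(t, j) = t + 2*j*t/(-5 + j*t) (z(t, j) = t + 2*(t*j)/(-5 + t*j) = t + 2*(j*t)/(-5 + j*t) = t + 2*j*t/(-5 + j*t))
(z(-173, u) + 2544165) + 748138 = (-173*(-5 + 2*1455 + 1455*(-173))/(-5 + 1455*(-173)) + 2544165) + 748138 = (-173*(-5 + 2910 - 251715)/(-5 - 251715) + 2544165) + 748138 = (-173*(-248810)/(-251720) + 2544165) + 748138 = (-173*(-1/251720)*(-248810) + 2544165) + 748138 = (-4304413/25172 + 2544165) + 748138 = 64037416967/25172 + 748138 = 82869546703/25172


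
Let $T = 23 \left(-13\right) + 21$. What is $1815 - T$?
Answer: $2093$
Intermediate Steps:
$T = -278$ ($T = -299 + 21 = -278$)
$1815 - T = 1815 - -278 = 1815 + 278 = 2093$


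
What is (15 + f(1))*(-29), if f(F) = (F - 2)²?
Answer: -464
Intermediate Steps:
f(F) = (-2 + F)²
(15 + f(1))*(-29) = (15 + (-2 + 1)²)*(-29) = (15 + (-1)²)*(-29) = (15 + 1)*(-29) = 16*(-29) = -464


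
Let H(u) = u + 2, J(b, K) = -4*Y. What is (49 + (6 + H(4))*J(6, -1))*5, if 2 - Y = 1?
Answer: 5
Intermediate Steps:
Y = 1 (Y = 2 - 1*1 = 2 - 1 = 1)
J(b, K) = -4 (J(b, K) = -4*1 = -4)
H(u) = 2 + u
(49 + (6 + H(4))*J(6, -1))*5 = (49 + (6 + (2 + 4))*(-4))*5 = (49 + (6 + 6)*(-4))*5 = (49 + 12*(-4))*5 = (49 - 48)*5 = 1*5 = 5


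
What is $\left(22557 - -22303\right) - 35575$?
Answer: $9285$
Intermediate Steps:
$\left(22557 - -22303\right) - 35575 = \left(22557 + 22303\right) - 35575 = 44860 - 35575 = 9285$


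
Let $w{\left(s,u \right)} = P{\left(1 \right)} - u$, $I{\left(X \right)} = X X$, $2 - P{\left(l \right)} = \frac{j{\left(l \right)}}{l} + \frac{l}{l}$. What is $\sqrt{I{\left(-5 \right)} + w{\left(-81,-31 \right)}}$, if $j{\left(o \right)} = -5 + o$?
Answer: $\sqrt{61} \approx 7.8102$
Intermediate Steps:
$P{\left(l \right)} = 1 - \frac{-5 + l}{l}$ ($P{\left(l \right)} = 2 - \left(\frac{-5 + l}{l} + \frac{l}{l}\right) = 2 - \left(\frac{-5 + l}{l} + 1\right) = 2 - \left(1 + \frac{-5 + l}{l}\right) = 1 - \frac{-5 + l}{l}$)
$I{\left(X \right)} = X^{2}$
$w{\left(s,u \right)} = 5 - u$ ($w{\left(s,u \right)} = \frac{5}{1} - u = 5 \cdot 1 - u = 5 - u$)
$\sqrt{I{\left(-5 \right)} + w{\left(-81,-31 \right)}} = \sqrt{\left(-5\right)^{2} + \left(5 - -31\right)} = \sqrt{25 + \left(5 + 31\right)} = \sqrt{25 + 36} = \sqrt{61}$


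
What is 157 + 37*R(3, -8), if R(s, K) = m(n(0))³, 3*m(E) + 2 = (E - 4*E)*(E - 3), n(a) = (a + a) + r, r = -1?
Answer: -97289/27 ≈ -3603.3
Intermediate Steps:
n(a) = -1 + 2*a (n(a) = (a + a) - 1 = 2*a - 1 = -1 + 2*a)
m(E) = -⅔ - E*(-3 + E) (m(E) = -⅔ + ((E - 4*E)*(E - 3))/3 = -⅔ + ((-3*E)*(-3 + E))/3 = -⅔ + (-3*E*(-3 + E))/3 = -⅔ - E*(-3 + E))
R(s, K) = -2744/27 (R(s, K) = (-⅔ - (-1 + 2*0)² + 3*(-1 + 2*0))³ = (-⅔ - (-1 + 0)² + 3*(-1 + 0))³ = (-⅔ - 1*(-1)² + 3*(-1))³ = (-⅔ - 1*1 - 3)³ = (-⅔ - 1 - 3)³ = (-14/3)³ = -2744/27)
157 + 37*R(3, -8) = 157 + 37*(-2744/27) = 157 - 101528/27 = -97289/27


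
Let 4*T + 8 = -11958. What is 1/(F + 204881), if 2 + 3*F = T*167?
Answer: 2/76707 ≈ 2.6073e-5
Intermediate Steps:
T = -5983/2 (T = -2 + (¼)*(-11958) = -2 - 5979/2 = -5983/2 ≈ -2991.5)
F = -333055/2 (F = -⅔ + (-5983/2*167)/3 = -⅔ + (⅓)*(-999161/2) = -⅔ - 999161/6 = -333055/2 ≈ -1.6653e+5)
1/(F + 204881) = 1/(-333055/2 + 204881) = 1/(76707/2) = 2/76707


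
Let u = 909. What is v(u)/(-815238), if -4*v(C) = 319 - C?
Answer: -295/1630476 ≈ -0.00018093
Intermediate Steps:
v(C) = -319/4 + C/4 (v(C) = -(319 - C)/4 = -319/4 + C/4)
v(u)/(-815238) = (-319/4 + (¼)*909)/(-815238) = (-319/4 + 909/4)*(-1/815238) = (295/2)*(-1/815238) = -295/1630476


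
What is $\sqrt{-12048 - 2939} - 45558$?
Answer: $-45558 + i \sqrt{14987} \approx -45558.0 + 122.42 i$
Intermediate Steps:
$\sqrt{-12048 - 2939} - 45558 = \sqrt{-14987} - 45558 = i \sqrt{14987} - 45558 = -45558 + i \sqrt{14987}$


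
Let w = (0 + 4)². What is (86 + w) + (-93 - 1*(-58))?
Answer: 67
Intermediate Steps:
w = 16 (w = 4² = 16)
(86 + w) + (-93 - 1*(-58)) = (86 + 16) + (-93 - 1*(-58)) = 102 + (-93 + 58) = 102 - 35 = 67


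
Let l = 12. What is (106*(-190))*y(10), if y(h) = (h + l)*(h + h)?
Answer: -8861600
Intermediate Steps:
y(h) = 2*h*(12 + h) (y(h) = (h + 12)*(h + h) = (12 + h)*(2*h) = 2*h*(12 + h))
(106*(-190))*y(10) = (106*(-190))*(2*10*(12 + 10)) = -40280*10*22 = -20140*440 = -8861600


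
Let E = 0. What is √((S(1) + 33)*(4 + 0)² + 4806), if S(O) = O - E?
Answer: 5*√214 ≈ 73.144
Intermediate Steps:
S(O) = O (S(O) = O - 1*0 = O + 0 = O)
√((S(1) + 33)*(4 + 0)² + 4806) = √((1 + 33)*(4 + 0)² + 4806) = √(34*4² + 4806) = √(34*16 + 4806) = √(544 + 4806) = √5350 = 5*√214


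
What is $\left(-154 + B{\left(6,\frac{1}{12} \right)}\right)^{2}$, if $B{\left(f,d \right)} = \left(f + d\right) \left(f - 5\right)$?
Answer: $\frac{3150625}{144} \approx 21879.0$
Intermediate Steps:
$B{\left(f,d \right)} = \left(-5 + f\right) \left(d + f\right)$ ($B{\left(f,d \right)} = \left(d + f\right) \left(-5 + f\right) = \left(-5 + f\right) \left(d + f\right)$)
$\left(-154 + B{\left(6,\frac{1}{12} \right)}\right)^{2} = \left(-154 + \left(6^{2} - \frac{5}{12} - 30 + \frac{1}{12} \cdot 6\right)\right)^{2} = \left(-154 + \left(36 - \frac{5}{12} - 30 + \frac{1}{12} \cdot 6\right)\right)^{2} = \left(-154 + \left(36 - \frac{5}{12} - 30 + \frac{1}{2}\right)\right)^{2} = \left(-154 + \frac{73}{12}\right)^{2} = \left(- \frac{1775}{12}\right)^{2} = \frac{3150625}{144}$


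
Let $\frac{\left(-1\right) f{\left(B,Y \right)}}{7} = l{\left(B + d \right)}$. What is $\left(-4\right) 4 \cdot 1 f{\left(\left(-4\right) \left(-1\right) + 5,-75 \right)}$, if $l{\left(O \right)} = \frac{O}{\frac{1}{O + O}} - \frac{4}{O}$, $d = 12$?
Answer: $\frac{296288}{3} \approx 98763.0$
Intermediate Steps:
$l{\left(O \right)} = - \frac{4}{O} + 2 O^{2}$ ($l{\left(O \right)} = \frac{O}{\frac{1}{2 O}} - \frac{4}{O} = \frac{O}{\frac{1}{2} \frac{1}{O}} - \frac{4}{O} = O 2 O - \frac{4}{O} = 2 O^{2} - \frac{4}{O} = - \frac{4}{O} + 2 O^{2}$)
$f{\left(B,Y \right)} = - \frac{14 \left(-2 + \left(12 + B\right)^{3}\right)}{12 + B}$ ($f{\left(B,Y \right)} = - 7 \frac{2 \left(-2 + \left(B + 12\right)^{3}\right)}{B + 12} = - 7 \frac{2 \left(-2 + \left(12 + B\right)^{3}\right)}{12 + B} = - \frac{14 \left(-2 + \left(12 + B\right)^{3}\right)}{12 + B}$)
$\left(-4\right) 4 \cdot 1 f{\left(\left(-4\right) \left(-1\right) + 5,-75 \right)} = \left(-4\right) 4 \cdot 1 \frac{14 \left(2 - \left(12 + \left(\left(-4\right) \left(-1\right) + 5\right)\right)^{3}\right)}{12 + \left(\left(-4\right) \left(-1\right) + 5\right)} = \left(-16\right) 1 \frac{14 \left(2 - \left(12 + \left(4 + 5\right)\right)^{3}\right)}{12 + \left(4 + 5\right)} = - 16 \frac{14 \left(2 - \left(12 + 9\right)^{3}\right)}{12 + 9} = - 16 \frac{14 \left(2 - 21^{3}\right)}{21} = - 16 \cdot 14 \cdot \frac{1}{21} \left(2 - 9261\right) = - 16 \cdot 14 \cdot \frac{1}{21} \left(-9259\right) = \left(-16\right) \left(- \frac{18518}{3}\right) = \frac{296288}{3}$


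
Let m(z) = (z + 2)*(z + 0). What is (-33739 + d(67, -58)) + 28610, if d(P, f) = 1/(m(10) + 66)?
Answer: -953993/186 ≈ -5129.0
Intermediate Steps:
m(z) = z*(2 + z) (m(z) = (2 + z)*z = z*(2 + z))
d(P, f) = 1/186 (d(P, f) = 1/(10*(2 + 10) + 66) = 1/(10*12 + 66) = 1/(120 + 66) = 1/186)
(-33739 + d(67, -58)) + 28610 = (-33739 + 1/186) + 28610 = -6275453/186 + 28610 = -953993/186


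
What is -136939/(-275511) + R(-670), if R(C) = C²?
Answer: 123677024839/275511 ≈ 4.4890e+5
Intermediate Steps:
-136939/(-275511) + R(-670) = -136939/(-275511) + (-670)² = -136939*(-1/275511) + 448900 = 136939/275511 + 448900 = 123677024839/275511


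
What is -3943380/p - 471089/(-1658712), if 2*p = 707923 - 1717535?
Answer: 3389370140147/418663884936 ≈ 8.0957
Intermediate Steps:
p = -504806 (p = (707923 - 1717535)/2 = (½)*(-1009612) = -504806)
-3943380/p - 471089/(-1658712) = -3943380/(-504806) - 471089/(-1658712) = -3943380*(-1/504806) - 471089*(-1/1658712) = 1971690/252403 + 471089/1658712 = 3389370140147/418663884936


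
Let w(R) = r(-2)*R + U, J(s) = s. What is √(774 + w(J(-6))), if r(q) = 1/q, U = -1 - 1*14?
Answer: √762 ≈ 27.604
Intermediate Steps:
U = -15 (U = -1 - 14 = -15)
r(q) = 1/q
w(R) = -15 - R/2 (w(R) = R/(-2) - 15 = -R/2 - 15 = -15 - R/2)
√(774 + w(J(-6))) = √(774 + (-15 - ½*(-6))) = √(774 + (-15 + 3)) = √(774 - 12) = √762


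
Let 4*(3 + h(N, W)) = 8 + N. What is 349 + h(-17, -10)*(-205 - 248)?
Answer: 10909/4 ≈ 2727.3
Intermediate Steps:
h(N, W) = -1 + N/4 (h(N, W) = -3 + (8 + N)/4 = -3 + (2 + N/4) = -1 + N/4)
349 + h(-17, -10)*(-205 - 248) = 349 + (-1 + (¼)*(-17))*(-205 - 248) = 349 + (-1 - 17/4)*(-453) = 349 - 21/4*(-453) = 349 + 9513/4 = 10909/4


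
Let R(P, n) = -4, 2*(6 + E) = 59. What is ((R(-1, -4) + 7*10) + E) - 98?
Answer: -17/2 ≈ -8.5000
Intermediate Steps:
E = 47/2 (E = -6 + (½)*59 = -6 + 59/2 = 47/2 ≈ 23.500)
((R(-1, -4) + 7*10) + E) - 98 = ((-4 + 7*10) + 47/2) - 98 = ((-4 + 70) + 47/2) - 98 = (66 + 47/2) - 98 = 179/2 - 98 = -17/2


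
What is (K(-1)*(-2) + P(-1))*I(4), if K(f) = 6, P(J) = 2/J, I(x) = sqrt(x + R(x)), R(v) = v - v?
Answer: -28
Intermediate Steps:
R(v) = 0
I(x) = sqrt(x) (I(x) = sqrt(x + 0) = sqrt(x))
(K(-1)*(-2) + P(-1))*I(4) = (6*(-2) + 2/(-1))*sqrt(4) = (-12 + 2*(-1))*2 = (-12 - 2)*2 = -14*2 = -28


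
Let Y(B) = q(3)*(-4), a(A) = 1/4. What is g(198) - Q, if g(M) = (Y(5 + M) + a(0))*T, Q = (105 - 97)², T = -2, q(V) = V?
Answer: -81/2 ≈ -40.500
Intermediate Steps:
a(A) = ¼
Y(B) = -12 (Y(B) = 3*(-4) = -12)
Q = 64 (Q = 8² = 64)
g(M) = 47/2 (g(M) = (-12 + ¼)*(-2) = -47/4*(-2) = 47/2)
g(198) - Q = 47/2 - 1*64 = 47/2 - 64 = -81/2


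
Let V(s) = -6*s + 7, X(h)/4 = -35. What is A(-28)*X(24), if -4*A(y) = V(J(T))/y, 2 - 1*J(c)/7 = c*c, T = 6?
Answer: -7175/4 ≈ -1793.8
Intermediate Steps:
X(h) = -140 (X(h) = 4*(-35) = -140)
J(c) = 14 - 7*c² (J(c) = 14 - 7*c*c = 14 - 7*c²)
V(s) = 7 - 6*s
A(y) = -1435/(4*y) (A(y) = -(7 - 6*(14 - 7*6²))/(4*y) = -(7 - 6*(14 - 7*36))/(4*y) = -(7 - 6*(14 - 252))/(4*y) = -(7 - 6*(-238))/(4*y) = -(7 + 1428)/(4*y) = -1435/(4*y))
A(-28)*X(24) = -1435/4/(-28)*(-140) = -1435/4*(-1/28)*(-140) = (205/16)*(-140) = -7175/4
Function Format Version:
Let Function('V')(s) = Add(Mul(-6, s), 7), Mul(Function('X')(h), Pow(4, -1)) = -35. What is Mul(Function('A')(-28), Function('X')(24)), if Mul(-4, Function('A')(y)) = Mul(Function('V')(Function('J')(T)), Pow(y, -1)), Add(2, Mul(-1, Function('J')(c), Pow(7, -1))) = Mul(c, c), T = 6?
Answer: Rational(-7175, 4) ≈ -1793.8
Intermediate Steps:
Function('X')(h) = -140 (Function('X')(h) = Mul(4, -35) = -140)
Function('J')(c) = Add(14, Mul(-7, Pow(c, 2))) (Function('J')(c) = Add(14, Mul(-7, Mul(c, c))) = Add(14, Mul(-7, Pow(c, 2))))
Function('V')(s) = Add(7, Mul(-6, s))
Function('A')(y) = Mul(Rational(-1435, 4), Pow(y, -1)) (Function('A')(y) = Mul(Rational(-1, 4), Mul(Add(7, Mul(-6, Add(14, Mul(-7, Pow(6, 2))))), Pow(y, -1))) = Mul(Rational(-1, 4), Mul(Add(7, Mul(-6, Add(14, Mul(-7, 36)))), Pow(y, -1))) = Mul(Rational(-1, 4), Mul(Add(7, Mul(-6, Add(14, -252))), Pow(y, -1))) = Mul(Rational(-1, 4), Mul(Add(7, Mul(-6, -238)), Pow(y, -1))) = Mul(Rational(-1, 4), Mul(Add(7, 1428), Pow(y, -1))) = Mul(Rational(-1, 4), Mul(1435, Pow(y, -1))) = Mul(Rational(-1435, 4), Pow(y, -1)))
Mul(Function('A')(-28), Function('X')(24)) = Mul(Mul(Rational(-1435, 4), Pow(-28, -1)), -140) = Mul(Mul(Rational(-1435, 4), Rational(-1, 28)), -140) = Mul(Rational(205, 16), -140) = Rational(-7175, 4)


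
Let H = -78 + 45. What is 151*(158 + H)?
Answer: 18875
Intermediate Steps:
H = -33
151*(158 + H) = 151*(158 - 33) = 151*125 = 18875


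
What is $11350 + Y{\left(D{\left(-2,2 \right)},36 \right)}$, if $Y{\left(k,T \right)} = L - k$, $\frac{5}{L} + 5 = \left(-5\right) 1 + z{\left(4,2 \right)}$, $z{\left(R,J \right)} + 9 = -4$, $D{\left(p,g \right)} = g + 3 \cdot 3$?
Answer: $\frac{260792}{23} \approx 11339.0$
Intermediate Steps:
$D{\left(p,g \right)} = 9 + g$ ($D{\left(p,g \right)} = g + 9 = 9 + g$)
$z{\left(R,J \right)} = -13$ ($z{\left(R,J \right)} = -9 - 4 = -13$)
$L = - \frac{5}{23}$ ($L = \frac{5}{-5 - 18} = \frac{5}{-23} = 5 \left(- \frac{1}{23}\right) = - \frac{5}{23} \approx -0.21739$)
$Y{\left(k,T \right)} = - \frac{5}{23} - k$
$11350 + Y{\left(D{\left(-2,2 \right)},36 \right)} = 11350 - \frac{258}{23} = \frac{260792}{23}$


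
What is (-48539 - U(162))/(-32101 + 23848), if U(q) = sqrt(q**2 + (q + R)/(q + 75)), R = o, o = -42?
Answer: 48539/8253 + 2*sqrt(40947991)/651987 ≈ 5.9010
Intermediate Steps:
R = -42
U(q) = sqrt(q**2 + (-42 + q)/(75 + q)) (U(q) = sqrt(q**2 + (q - 42)/(q + 75)) = sqrt(q**2 + (-42 + q)/(75 + q)))
(-48539 - U(162))/(-32101 + 23848) = (-48539 - sqrt((-42 + 162 + 162**2*(75 + 162))/(75 + 162)))/(-32101 + 23848) = (-48539 - sqrt((-42 + 162 + 26244*237)/237))/(-8253) = (-48539 - sqrt((-42 + 162 + 6219828)/237))*(-1/8253) = (-48539 - sqrt((1/237)*6219948))*(-1/8253) = (-48539 - sqrt(2073316/79))*(-1/8253) = (-48539 - 2*sqrt(40947991)/79)*(-1/8253) = 48539/8253 + 2*sqrt(40947991)/651987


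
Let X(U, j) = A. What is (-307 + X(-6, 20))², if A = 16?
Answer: 84681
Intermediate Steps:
X(U, j) = 16
(-307 + X(-6, 20))² = (-307 + 16)² = (-291)² = 84681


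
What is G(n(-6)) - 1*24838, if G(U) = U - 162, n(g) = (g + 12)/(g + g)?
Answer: -50001/2 ≈ -25001.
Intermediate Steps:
n(g) = (12 + g)/(2*g) (n(g) = (12 + g)/((2*g)) = (12 + g)*(1/(2*g)) = (12 + g)/(2*g))
G(U) = -162 + U
G(n(-6)) - 1*24838 = (-162 + (½)*(12 - 6)/(-6)) - 1*24838 = (-162 + (½)*(-⅙)*6) - 24838 = (-162 - ½) - 24838 = -325/2 - 24838 = -50001/2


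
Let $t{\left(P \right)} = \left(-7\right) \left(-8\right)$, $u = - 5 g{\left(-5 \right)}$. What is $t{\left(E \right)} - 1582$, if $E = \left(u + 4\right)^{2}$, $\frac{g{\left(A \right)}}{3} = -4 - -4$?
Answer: $-1526$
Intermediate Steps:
$g{\left(A \right)} = 0$ ($g{\left(A \right)} = 3 \left(-4 - -4\right) = 3 \left(-4 + 4\right) = 3 \cdot 0 = 0$)
$u = 0$ ($u = \left(-5\right) 0 = 0$)
$E = 16$ ($E = \left(0 + 4\right)^{2} = 4^{2} = 16$)
$t{\left(P \right)} = 56$
$t{\left(E \right)} - 1582 = 56 - 1582 = -1526$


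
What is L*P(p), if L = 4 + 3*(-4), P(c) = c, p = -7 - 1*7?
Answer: 112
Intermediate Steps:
p = -14 (p = -7 - 7 = -14)
L = -8 (L = 4 - 12 = -8)
L*P(p) = -8*(-14) = 112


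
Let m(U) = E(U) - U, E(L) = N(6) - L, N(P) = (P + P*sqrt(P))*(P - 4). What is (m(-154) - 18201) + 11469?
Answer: -6412 + 12*sqrt(6) ≈ -6382.6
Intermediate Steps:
N(P) = (-4 + P)*(P + P**(3/2)) (N(P) = (P + P**(3/2))*(-4 + P) = (-4 + P)*(P + P**(3/2)))
E(L) = 12 - L + 12*sqrt(6) (E(L) = (6**2 + 6**(5/2) - 4*6 - 24*sqrt(6)) - L = (36 + 36*sqrt(6) - 24 - 24*sqrt(6)) - L = (12 + 12*sqrt(6)) - L = 12 - L + 12*sqrt(6))
m(U) = 12 - 2*U + 12*sqrt(6) (m(U) = (12 - U + 12*sqrt(6)) - U = 12 - 2*U + 12*sqrt(6))
(m(-154) - 18201) + 11469 = ((12 - 2*(-154) + 12*sqrt(6)) - 18201) + 11469 = ((12 + 308 + 12*sqrt(6)) - 18201) + 11469 = ((320 + 12*sqrt(6)) - 18201) + 11469 = (-17881 + 12*sqrt(6)) + 11469 = -6412 + 12*sqrt(6)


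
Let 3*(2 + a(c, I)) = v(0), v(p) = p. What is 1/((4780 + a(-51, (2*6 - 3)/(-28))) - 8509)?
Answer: -1/3731 ≈ -0.00026802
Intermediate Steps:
a(c, I) = -2 (a(c, I) = -2 + (1/3)*0 = -2 + 0 = -2)
1/((4780 + a(-51, (2*6 - 3)/(-28))) - 8509) = 1/((4780 - 2) - 8509) = 1/(4778 - 8509) = 1/(-3731) = -1/3731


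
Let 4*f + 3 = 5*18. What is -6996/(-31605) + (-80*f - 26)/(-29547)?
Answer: 1785886/6352605 ≈ 0.28113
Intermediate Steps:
f = 87/4 (f = -¾ + (5*18)/4 = -¾ + (¼)*90 = -¾ + 45/2 = 87/4 ≈ 21.750)
-6996/(-31605) + (-80*f - 26)/(-29547) = -6996/(-31605) + (-80*87/4 - 26)/(-29547) = -6996*(-1/31605) + (-1740 - 26)*(-1/29547) = 2332/10535 - 1766*(-1/29547) = 2332/10535 + 1766/29547 = 1785886/6352605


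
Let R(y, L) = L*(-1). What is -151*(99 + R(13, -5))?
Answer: -15704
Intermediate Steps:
R(y, L) = -L
-151*(99 + R(13, -5)) = -151*(99 - 1*(-5)) = -151*(99 + 5) = -151*104 = -15704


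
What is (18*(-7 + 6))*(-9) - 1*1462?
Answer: -1300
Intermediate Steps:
(18*(-7 + 6))*(-9) - 1*1462 = (18*(-1))*(-9) - 1462 = -18*(-9) - 1462 = 162 - 1462 = -1300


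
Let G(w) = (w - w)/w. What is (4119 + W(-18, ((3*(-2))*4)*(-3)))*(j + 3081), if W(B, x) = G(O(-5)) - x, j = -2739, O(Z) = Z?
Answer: 1384074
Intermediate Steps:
G(w) = 0 (G(w) = 0/w = 0)
W(B, x) = -x (W(B, x) = 0 - x = -x)
(4119 + W(-18, ((3*(-2))*4)*(-3)))*(j + 3081) = (4119 - (3*(-2))*4*(-3))*(-2739 + 3081) = (4119 - (-6*4)*(-3))*342 = (4119 - (-24)*(-3))*342 = (4119 - 1*72)*342 = (4119 - 72)*342 = 4047*342 = 1384074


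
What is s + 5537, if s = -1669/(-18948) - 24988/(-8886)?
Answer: 155460611449/28061988 ≈ 5539.9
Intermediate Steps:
s = 81383893/28061988 (s = -1669*(-1/18948) - 24988*(-1/8886) = 1669/18948 + 12494/4443 = 81383893/28061988 ≈ 2.9001)
s + 5537 = 81383893/28061988 + 5537 = 155460611449/28061988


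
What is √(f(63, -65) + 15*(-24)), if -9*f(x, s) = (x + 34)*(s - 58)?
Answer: √8691/3 ≈ 31.075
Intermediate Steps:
f(x, s) = -(-58 + s)*(34 + x)/9 (f(x, s) = -(x + 34)*(s - 58)/9 = -(34 + x)*(-58 + s)/9 = -(-58 + s)*(34 + x)/9)
√(f(63, -65) + 15*(-24)) = √((1972/9 - 34/9*(-65) + (58/9)*63 - ⅑*(-65)*63) + 15*(-24)) = √((1972/9 + 2210/9 + 406 + 455) - 360) = √(3977/3 - 360) = √(2897/3) = √8691/3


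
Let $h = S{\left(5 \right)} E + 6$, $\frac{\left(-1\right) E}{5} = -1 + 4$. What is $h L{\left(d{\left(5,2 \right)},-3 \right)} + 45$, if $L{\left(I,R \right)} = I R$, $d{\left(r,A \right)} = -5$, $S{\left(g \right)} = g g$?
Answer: $-5490$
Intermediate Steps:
$E = -15$ ($E = - 5 \left(-1 + 4\right) = \left(-5\right) 3 = -15$)
$S{\left(g \right)} = g^{2}$
$h = -369$ ($h = 5^{2} \left(-15\right) + 6 = 25 \left(-15\right) + 6 = -375 + 6 = -369$)
$h L{\left(d{\left(5,2 \right)},-3 \right)} + 45 = - 369 \left(\left(-5\right) \left(-3\right)\right) + 45 = \left(-369\right) 15 + 45 = -5535 + 45 = -5490$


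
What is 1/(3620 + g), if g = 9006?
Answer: 1/12626 ≈ 7.9202e-5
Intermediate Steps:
1/(3620 + g) = 1/(3620 + 9006) = 1/12626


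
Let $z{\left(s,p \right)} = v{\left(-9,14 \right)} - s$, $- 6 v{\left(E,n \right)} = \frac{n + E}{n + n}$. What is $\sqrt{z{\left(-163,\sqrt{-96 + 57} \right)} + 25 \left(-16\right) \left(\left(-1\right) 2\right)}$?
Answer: $\frac{\sqrt{6794718}}{84} \approx 31.032$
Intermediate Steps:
$v{\left(E,n \right)} = - \frac{E + n}{12 n}$ ($v{\left(E,n \right)} = - \frac{\left(n + E\right) \frac{1}{n + n}}{6} = - \frac{\left(E + n\right) \frac{1}{2 n}}{6} = - \frac{\frac{1}{2} \frac{1}{n} \left(E + n\right)}{6} = - \frac{E + n}{12 n}$)
$z{\left(s,p \right)} = - \frac{5}{168} - s$ ($z{\left(s,p \right)} = \frac{\left(-1\right) \left(-9\right) - 14}{12 \cdot 14} - s = \frac{1}{12} \cdot \frac{1}{14} \left(9 - 14\right) - s = \frac{1}{12} \cdot \frac{1}{14} \left(-5\right) - s = - \frac{5}{168} - s$)
$\sqrt{z{\left(-163,\sqrt{-96 + 57} \right)} + 25 \left(-16\right) \left(\left(-1\right) 2\right)} = \sqrt{\left(- \frac{5}{168} - -163\right) + 25 \left(-16\right) \left(\left(-1\right) 2\right)} = \sqrt{\left(- \frac{5}{168} + 163\right) - -800} = \sqrt{\frac{27379}{168} + 800} = \sqrt{\frac{161779}{168}} = \frac{\sqrt{6794718}}{84}$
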